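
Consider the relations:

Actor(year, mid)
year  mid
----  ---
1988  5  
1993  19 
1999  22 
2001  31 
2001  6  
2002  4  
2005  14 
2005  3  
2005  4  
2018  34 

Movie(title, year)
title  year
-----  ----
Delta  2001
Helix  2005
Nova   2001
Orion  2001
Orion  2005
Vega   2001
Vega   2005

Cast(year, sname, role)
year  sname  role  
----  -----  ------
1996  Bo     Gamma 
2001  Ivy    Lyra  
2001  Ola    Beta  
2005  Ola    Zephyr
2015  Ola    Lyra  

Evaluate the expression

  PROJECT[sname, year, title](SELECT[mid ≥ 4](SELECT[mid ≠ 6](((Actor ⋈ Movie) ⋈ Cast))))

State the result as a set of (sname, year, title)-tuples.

{(Ivy, 2001, Delta), (Ivy, 2001, Nova), (Ivy, 2001, Orion), (Ivy, 2001, Vega), (Ola, 2001, Delta), (Ola, 2001, Nova), (Ola, 2001, Orion), (Ola, 2001, Vega), (Ola, 2005, Helix), (Ola, 2005, Orion), (Ola, 2005, Vega)}

Joining Actor and Movie on year yields {(2001, 31, Delta), (2001, 31, Nova), (2001, 31, Orion), (2001, 31, Vega), (2001, 6, Delta), (2001, 6, Nova), (2001, 6, Orion), (2001, 6, Vega), (2005, 14, Helix), (2005, 14, Orion), (2005, 14, Vega), (2005, 3, Helix), (2005, 3, Orion), (2005, 3, Vega), (2005, 4, Helix), (2005, 4, Orion), (2005, 4, Vega)}.
Joining (Actor ⋈ Movie) and Cast on year yields {(2001, 31, Delta, Ivy, Lyra), (2001, 31, Delta, Ola, Beta), (2001, 31, Nova, Ivy, Lyra), (2001, 31, Nova, Ola, Beta), (2001, 31, Orion, Ivy, Lyra), (2001, 31, Orion, Ola, Beta), (2001, 31, Vega, Ivy, Lyra), (2001, 31, Vega, Ola, Beta), (2001, 6, Delta, Ivy, Lyra), (2001, 6, Delta, Ola, Beta), (2001, 6, Nova, Ivy, Lyra), (2001, 6, Nova, Ola, Beta), (2001, 6, Orion, Ivy, Lyra), (2001, 6, Orion, Ola, Beta), (2001, 6, Vega, Ivy, Lyra), (2001, 6, Vega, Ola, Beta), (2005, 14, Helix, Ola, Zephyr), (2005, 14, Orion, Ola, Zephyr), (2005, 14, Vega, Ola, Zephyr), (2005, 3, Helix, Ola, Zephyr), (2005, 3, Orion, Ola, Zephyr), (2005, 3, Vega, Ola, Zephyr), (2005, 4, Helix, Ola, Zephyr), (2005, 4, Orion, Ola, Zephyr), (2005, 4, Vega, Ola, Zephyr)}.
Filtering on mid ≠ 6 leaves {(2001, 31, Delta, Ivy, Lyra), (2001, 31, Delta, Ola, Beta), (2001, 31, Nova, Ivy, Lyra), (2001, 31, Nova, Ola, Beta), (2001, 31, Orion, Ivy, Lyra), (2001, 31, Orion, Ola, Beta), (2001, 31, Vega, Ivy, Lyra), (2001, 31, Vega, Ola, Beta), (2005, 14, Helix, Ola, Zephyr), (2005, 14, Orion, Ola, Zephyr), (2005, 14, Vega, Ola, Zephyr), (2005, 3, Helix, Ola, Zephyr), (2005, 3, Orion, Ola, Zephyr), (2005, 3, Vega, Ola, Zephyr), (2005, 4, Helix, Ola, Zephyr), (2005, 4, Orion, Ola, Zephyr), (2005, 4, Vega, Ola, Zephyr)}.
Filtering on mid ≥ 4 leaves {(2001, 31, Delta, Ivy, Lyra), (2001, 31, Delta, Ola, Beta), (2001, 31, Nova, Ivy, Lyra), (2001, 31, Nova, Ola, Beta), (2001, 31, Orion, Ivy, Lyra), (2001, 31, Orion, Ola, Beta), (2001, 31, Vega, Ivy, Lyra), (2001, 31, Vega, Ola, Beta), (2005, 14, Helix, Ola, Zephyr), (2005, 14, Orion, Ola, Zephyr), (2005, 14, Vega, Ola, Zephyr), (2005, 4, Helix, Ola, Zephyr), (2005, 4, Orion, Ola, Zephyr), (2005, 4, Vega, Ola, Zephyr)}.
Keep only column(s) sname, year, title (3 duplicate(s) eliminated): {(Ivy, 2001, Delta), (Ivy, 2001, Nova), (Ivy, 2001, Orion), (Ivy, 2001, Vega), (Ola, 2001, Delta), (Ola, 2001, Nova), (Ola, 2001, Orion), (Ola, 2001, Vega), (Ola, 2005, Helix), (Ola, 2005, Orion), (Ola, 2005, Vega)}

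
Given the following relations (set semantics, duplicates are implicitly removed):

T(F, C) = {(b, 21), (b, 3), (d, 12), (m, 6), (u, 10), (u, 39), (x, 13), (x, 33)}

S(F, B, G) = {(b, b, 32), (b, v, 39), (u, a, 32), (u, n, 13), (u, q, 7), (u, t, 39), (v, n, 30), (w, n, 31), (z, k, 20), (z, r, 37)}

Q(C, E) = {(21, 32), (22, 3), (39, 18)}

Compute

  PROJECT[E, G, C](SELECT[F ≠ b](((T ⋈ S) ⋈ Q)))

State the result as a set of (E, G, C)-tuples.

Joining T and S on F yields {(b, 21, b, 32), (b, 21, v, 39), (b, 3, b, 32), (b, 3, v, 39), (u, 10, a, 32), (u, 10, n, 13), (u, 10, q, 7), (u, 10, t, 39), (u, 39, a, 32), (u, 39, n, 13), (u, 39, q, 7), (u, 39, t, 39)}.
Joining (T ⋈ S) and Q on C yields {(b, 21, b, 32, 32), (b, 21, v, 39, 32), (u, 39, a, 32, 18), (u, 39, n, 13, 18), (u, 39, q, 7, 18), (u, 39, t, 39, 18)}.
Apply σ_{F ≠ b}; surviving tuples: {(u, 39, a, 32, 18), (u, 39, n, 13, 18), (u, 39, q, 7, 18), (u, 39, t, 39, 18)}
π_{E, G, C} gives {(18, 13, 39), (18, 32, 39), (18, 39, 39), (18, 7, 39)}.

{(18, 13, 39), (18, 32, 39), (18, 39, 39), (18, 7, 39)}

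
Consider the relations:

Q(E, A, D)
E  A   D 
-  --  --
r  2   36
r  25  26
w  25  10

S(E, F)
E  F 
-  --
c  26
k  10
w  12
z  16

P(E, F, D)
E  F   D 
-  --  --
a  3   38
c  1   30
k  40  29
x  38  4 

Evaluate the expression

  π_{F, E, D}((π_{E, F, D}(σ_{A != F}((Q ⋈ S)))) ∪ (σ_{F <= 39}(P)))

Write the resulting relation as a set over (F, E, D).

{(1, c, 30), (12, w, 10), (3, a, 38), (38, x, 4)}

Joining Q and S on E yields {(w, 25, 10, 12)}.
Apply σ_{A != F}; surviving tuples: {(w, 25, 10, 12)}
π_{E, F, D} gives {(w, 12, 10)}.
Apply σ_{F <= 39}; surviving tuples: {(a, 3, 38), (c, 1, 30), (x, 38, 4)}
Set union of the two operands is {(a, 3, 38), (c, 1, 30), (w, 12, 10), (x, 38, 4)}.
π_{F, E, D} gives {(1, c, 30), (12, w, 10), (3, a, 38), (38, x, 4)}.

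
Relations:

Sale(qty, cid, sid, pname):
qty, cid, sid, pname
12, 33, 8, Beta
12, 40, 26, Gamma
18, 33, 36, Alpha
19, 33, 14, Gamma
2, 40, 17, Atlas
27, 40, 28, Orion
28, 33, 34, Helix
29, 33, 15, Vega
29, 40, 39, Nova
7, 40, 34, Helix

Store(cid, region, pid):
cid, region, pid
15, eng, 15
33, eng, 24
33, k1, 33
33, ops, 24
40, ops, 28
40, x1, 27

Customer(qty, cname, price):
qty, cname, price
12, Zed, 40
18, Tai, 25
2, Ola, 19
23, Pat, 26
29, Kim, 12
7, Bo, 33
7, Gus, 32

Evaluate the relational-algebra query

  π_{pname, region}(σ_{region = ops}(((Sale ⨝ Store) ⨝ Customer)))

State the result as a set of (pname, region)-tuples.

{(Alpha, ops), (Atlas, ops), (Beta, ops), (Gamma, ops), (Helix, ops), (Nova, ops), (Vega, ops)}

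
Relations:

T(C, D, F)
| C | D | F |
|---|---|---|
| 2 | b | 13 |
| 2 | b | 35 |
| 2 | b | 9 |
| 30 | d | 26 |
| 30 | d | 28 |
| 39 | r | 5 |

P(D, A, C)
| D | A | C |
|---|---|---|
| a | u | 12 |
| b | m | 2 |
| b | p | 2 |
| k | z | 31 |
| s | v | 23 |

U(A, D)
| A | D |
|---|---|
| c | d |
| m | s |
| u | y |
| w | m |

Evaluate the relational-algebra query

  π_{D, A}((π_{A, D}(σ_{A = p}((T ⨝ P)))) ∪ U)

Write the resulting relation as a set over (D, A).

{(b, p), (d, c), (m, w), (s, m), (y, u)}

Natural join on C, D: {(2, b, 13, m), (2, b, 13, p), (2, b, 35, m), (2, b, 35, p), (2, b, 9, m), (2, b, 9, p)}
Apply σ_{A = p}; surviving tuples: {(2, b, 13, p), (2, b, 35, p), (2, b, 9, p)}
π[A, D]: project onto (A, D) (2 duplicate(s) eliminated) → {(p, b)}
Union: {(p, b)} with {(c, d), (m, s), (u, y), (w, m)} → {(c, d), (m, s), (p, b), (u, y), (w, m)}
π[D, A]: project onto (D, A) → {(b, p), (d, c), (m, w), (s, m), (y, u)}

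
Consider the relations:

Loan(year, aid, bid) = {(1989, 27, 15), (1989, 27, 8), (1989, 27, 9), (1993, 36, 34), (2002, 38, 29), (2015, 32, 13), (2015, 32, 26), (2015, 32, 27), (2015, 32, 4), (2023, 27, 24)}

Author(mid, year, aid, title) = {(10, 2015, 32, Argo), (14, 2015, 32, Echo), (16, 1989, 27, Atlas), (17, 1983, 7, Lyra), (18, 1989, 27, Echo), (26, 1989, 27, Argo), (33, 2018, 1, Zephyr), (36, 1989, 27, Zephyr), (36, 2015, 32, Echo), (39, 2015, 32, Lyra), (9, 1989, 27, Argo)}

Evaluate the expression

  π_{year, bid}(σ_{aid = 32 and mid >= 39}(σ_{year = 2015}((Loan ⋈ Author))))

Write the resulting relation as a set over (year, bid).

{(2015, 13), (2015, 26), (2015, 27), (2015, 4)}

Joining Loan and Author on year, aid yields {(1989, 27, 15, 16, Atlas), (1989, 27, 15, 18, Echo), (1989, 27, 15, 26, Argo), (1989, 27, 15, 36, Zephyr), (1989, 27, 15, 9, Argo), (1989, 27, 8, 16, Atlas), (1989, 27, 8, 18, Echo), (1989, 27, 8, 26, Argo), (1989, 27, 8, 36, Zephyr), (1989, 27, 8, 9, Argo), (1989, 27, 9, 16, Atlas), (1989, 27, 9, 18, Echo), (1989, 27, 9, 26, Argo), (1989, 27, 9, 36, Zephyr), (1989, 27, 9, 9, Argo), (2015, 32, 13, 10, Argo), (2015, 32, 13, 14, Echo), (2015, 32, 13, 36, Echo), (2015, 32, 13, 39, Lyra), (2015, 32, 26, 10, Argo), (2015, 32, 26, 14, Echo), (2015, 32, 26, 36, Echo), (2015, 32, 26, 39, Lyra), (2015, 32, 27, 10, Argo), (2015, 32, 27, 14, Echo), (2015, 32, 27, 36, Echo), (2015, 32, 27, 39, Lyra), (2015, 32, 4, 10, Argo), (2015, 32, 4, 14, Echo), (2015, 32, 4, 36, Echo), (2015, 32, 4, 39, Lyra)}.
σ[year = 2015]: keep tuples satisfying year = 2015 → {(2015, 32, 13, 10, Argo), (2015, 32, 13, 14, Echo), (2015, 32, 13, 36, Echo), (2015, 32, 13, 39, Lyra), (2015, 32, 26, 10, Argo), (2015, 32, 26, 14, Echo), (2015, 32, 26, 36, Echo), (2015, 32, 26, 39, Lyra), (2015, 32, 27, 10, Argo), (2015, 32, 27, 14, Echo), (2015, 32, 27, 36, Echo), (2015, 32, 27, 39, Lyra), (2015, 32, 4, 10, Argo), (2015, 32, 4, 14, Echo), (2015, 32, 4, 36, Echo), (2015, 32, 4, 39, Lyra)}
σ[aid = 32 and mid >= 39]: keep tuples satisfying aid = 32 and mid >= 39 → {(2015, 32, 13, 39, Lyra), (2015, 32, 26, 39, Lyra), (2015, 32, 27, 39, Lyra), (2015, 32, 4, 39, Lyra)}
Keep only column(s) year, bid: {(2015, 13), (2015, 26), (2015, 27), (2015, 4)}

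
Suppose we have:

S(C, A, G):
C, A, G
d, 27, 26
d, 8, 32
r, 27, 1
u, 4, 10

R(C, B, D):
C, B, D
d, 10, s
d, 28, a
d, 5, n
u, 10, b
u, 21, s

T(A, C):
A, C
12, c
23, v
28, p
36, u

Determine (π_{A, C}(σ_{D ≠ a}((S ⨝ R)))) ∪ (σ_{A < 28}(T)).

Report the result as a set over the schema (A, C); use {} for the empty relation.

{(12, c), (23, v), (27, d), (4, u), (8, d)}

S ⋈ R (natural join on C): {(d, 27, 26, 10, s), (d, 27, 26, 28, a), (d, 27, 26, 5, n), (d, 8, 32, 10, s), (d, 8, 32, 28, a), (d, 8, 32, 5, n), (u, 4, 10, 10, b), (u, 4, 10, 21, s)}
σ[D ≠ a]: keep tuples satisfying D ≠ a → {(d, 27, 26, 10, s), (d, 27, 26, 5, n), (d, 8, 32, 10, s), (d, 8, 32, 5, n), (u, 4, 10, 10, b), (u, 4, 10, 21, s)}
Projecting to A, C (3 duplicate(s) eliminated): {(27, d), (4, u), (8, d)}
σ[A < 28]: keep tuples satisfying A < 28 → {(12, c), (23, v)}
Taking the union: {(12, c), (23, v), (27, d), (4, u), (8, d)}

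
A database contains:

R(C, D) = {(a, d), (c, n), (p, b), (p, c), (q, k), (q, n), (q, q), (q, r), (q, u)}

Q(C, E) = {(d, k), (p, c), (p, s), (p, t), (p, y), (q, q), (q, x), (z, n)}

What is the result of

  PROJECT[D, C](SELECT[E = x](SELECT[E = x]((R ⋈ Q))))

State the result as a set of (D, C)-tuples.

{(k, q), (n, q), (q, q), (r, q), (u, q)}

R ⋈ Q (natural join on C): {(p, b, c), (p, b, s), (p, b, t), (p, b, y), (p, c, c), (p, c, s), (p, c, t), (p, c, y), (q, k, q), (q, k, x), (q, n, q), (q, n, x), (q, q, q), (q, q, x), (q, r, q), (q, r, x), (q, u, q), (q, u, x)}
Selection E = x: {(q, k, x), (q, n, x), (q, q, x), (q, r, x), (q, u, x)}
Selection E = x: {(q, k, x), (q, n, x), (q, q, x), (q, r, x), (q, u, x)}
Projecting to D, C: {(k, q), (n, q), (q, q), (r, q), (u, q)}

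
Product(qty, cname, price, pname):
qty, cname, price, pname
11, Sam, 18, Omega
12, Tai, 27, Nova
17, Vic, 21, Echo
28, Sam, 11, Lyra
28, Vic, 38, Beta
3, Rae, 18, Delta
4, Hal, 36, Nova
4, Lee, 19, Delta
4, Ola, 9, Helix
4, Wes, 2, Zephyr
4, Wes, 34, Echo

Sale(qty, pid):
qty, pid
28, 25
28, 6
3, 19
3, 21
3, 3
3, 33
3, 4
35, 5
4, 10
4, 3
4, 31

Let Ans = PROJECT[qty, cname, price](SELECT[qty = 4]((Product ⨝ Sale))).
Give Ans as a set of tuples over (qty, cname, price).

Product ⋈ Sale (natural join on qty): {(28, Sam, 11, Lyra, 25), (28, Sam, 11, Lyra, 6), (28, Vic, 38, Beta, 25), (28, Vic, 38, Beta, 6), (3, Rae, 18, Delta, 19), (3, Rae, 18, Delta, 21), (3, Rae, 18, Delta, 3), (3, Rae, 18, Delta, 33), (3, Rae, 18, Delta, 4), (4, Hal, 36, Nova, 10), (4, Hal, 36, Nova, 3), (4, Hal, 36, Nova, 31), (4, Lee, 19, Delta, 10), (4, Lee, 19, Delta, 3), (4, Lee, 19, Delta, 31), (4, Ola, 9, Helix, 10), (4, Ola, 9, Helix, 3), (4, Ola, 9, Helix, 31), (4, Wes, 2, Zephyr, 10), (4, Wes, 2, Zephyr, 3), (4, Wes, 2, Zephyr, 31), (4, Wes, 34, Echo, 10), (4, Wes, 34, Echo, 3), (4, Wes, 34, Echo, 31)}
σ[qty = 4]: keep tuples satisfying qty = 4 → {(4, Hal, 36, Nova, 10), (4, Hal, 36, Nova, 3), (4, Hal, 36, Nova, 31), (4, Lee, 19, Delta, 10), (4, Lee, 19, Delta, 3), (4, Lee, 19, Delta, 31), (4, Ola, 9, Helix, 10), (4, Ola, 9, Helix, 3), (4, Ola, 9, Helix, 31), (4, Wes, 2, Zephyr, 10), (4, Wes, 2, Zephyr, 3), (4, Wes, 2, Zephyr, 31), (4, Wes, 34, Echo, 10), (4, Wes, 34, Echo, 3), (4, Wes, 34, Echo, 31)}
Keep only column(s) qty, cname, price (10 duplicate(s) eliminated): {(4, Hal, 36), (4, Lee, 19), (4, Ola, 9), (4, Wes, 2), (4, Wes, 34)}

{(4, Hal, 36), (4, Lee, 19), (4, Ola, 9), (4, Wes, 2), (4, Wes, 34)}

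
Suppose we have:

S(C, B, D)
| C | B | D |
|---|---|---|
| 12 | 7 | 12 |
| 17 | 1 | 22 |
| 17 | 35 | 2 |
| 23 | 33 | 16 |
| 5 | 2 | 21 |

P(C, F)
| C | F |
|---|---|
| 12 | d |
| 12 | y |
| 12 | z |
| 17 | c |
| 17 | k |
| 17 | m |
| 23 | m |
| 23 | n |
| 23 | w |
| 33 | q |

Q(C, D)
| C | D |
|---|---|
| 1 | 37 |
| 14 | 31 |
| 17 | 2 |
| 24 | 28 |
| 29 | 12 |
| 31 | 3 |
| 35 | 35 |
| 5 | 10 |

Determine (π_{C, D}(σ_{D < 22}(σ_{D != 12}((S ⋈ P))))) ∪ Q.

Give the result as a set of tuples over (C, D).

Joining S and P on C yields {(12, 7, 12, d), (12, 7, 12, y), (12, 7, 12, z), (17, 1, 22, c), (17, 1, 22, k), (17, 1, 22, m), (17, 35, 2, c), (17, 35, 2, k), (17, 35, 2, m), (23, 33, 16, m), (23, 33, 16, n), (23, 33, 16, w)}.
σ[D != 12]: keep tuples satisfying D != 12 → {(17, 1, 22, c), (17, 1, 22, k), (17, 1, 22, m), (17, 35, 2, c), (17, 35, 2, k), (17, 35, 2, m), (23, 33, 16, m), (23, 33, 16, n), (23, 33, 16, w)}
σ[D < 22]: keep tuples satisfying D < 22 → {(17, 35, 2, c), (17, 35, 2, k), (17, 35, 2, m), (23, 33, 16, m), (23, 33, 16, n), (23, 33, 16, w)}
π_{C, D} gives {(17, 2), (23, 16)} (4 duplicate(s) eliminated).
Taking the union: {(1, 37), (14, 31), (17, 2), (23, 16), (24, 28), (29, 12), (31, 3), (35, 35), (5, 10)}

{(1, 37), (14, 31), (17, 2), (23, 16), (24, 28), (29, 12), (31, 3), (35, 35), (5, 10)}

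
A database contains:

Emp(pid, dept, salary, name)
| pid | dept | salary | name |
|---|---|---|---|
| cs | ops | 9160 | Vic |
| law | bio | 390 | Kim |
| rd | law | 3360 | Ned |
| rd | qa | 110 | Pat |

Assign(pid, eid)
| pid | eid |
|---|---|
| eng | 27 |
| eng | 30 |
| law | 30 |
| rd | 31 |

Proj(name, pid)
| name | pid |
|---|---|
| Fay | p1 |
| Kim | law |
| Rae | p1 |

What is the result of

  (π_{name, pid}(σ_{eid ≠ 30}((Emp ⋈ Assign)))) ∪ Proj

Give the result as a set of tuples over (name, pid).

{(Fay, p1), (Kim, law), (Ned, rd), (Pat, rd), (Rae, p1)}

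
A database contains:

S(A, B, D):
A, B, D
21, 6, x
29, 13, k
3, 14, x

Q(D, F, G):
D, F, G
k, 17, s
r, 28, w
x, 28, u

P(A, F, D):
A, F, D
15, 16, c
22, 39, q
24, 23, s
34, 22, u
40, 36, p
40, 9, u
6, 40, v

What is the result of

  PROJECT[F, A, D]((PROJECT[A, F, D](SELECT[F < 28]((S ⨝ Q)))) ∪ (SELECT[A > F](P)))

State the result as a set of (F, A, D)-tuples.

{(17, 29, k), (22, 34, u), (23, 24, s), (36, 40, p), (9, 40, u)}

Joining S and Q on D yields {(21, 6, x, 28, u), (29, 13, k, 17, s), (3, 14, x, 28, u)}.
Apply σ_{F < 28}; surviving tuples: {(29, 13, k, 17, s)}
π_{A, F, D} gives {(29, 17, k)}.
Apply σ_{A > F}; surviving tuples: {(24, 23, s), (34, 22, u), (40, 36, p), (40, 9, u)}
Set union of the two operands is {(24, 23, s), (29, 17, k), (34, 22, u), (40, 36, p), (40, 9, u)}.
π_{F, A, D} gives {(17, 29, k), (22, 34, u), (23, 24, s), (36, 40, p), (9, 40, u)}.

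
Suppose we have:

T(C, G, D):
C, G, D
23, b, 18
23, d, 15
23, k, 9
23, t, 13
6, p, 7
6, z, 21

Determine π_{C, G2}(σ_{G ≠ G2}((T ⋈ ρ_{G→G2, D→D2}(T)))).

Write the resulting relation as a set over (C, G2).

ρ[G→G2, D→D2]: schema becomes (C, G2, D2); tuples unchanged.
Natural join on C: {(23, b, 18, b, 18), (23, b, 18, d, 15), (23, b, 18, k, 9), (23, b, 18, t, 13), (23, d, 15, b, 18), (23, d, 15, d, 15), (23, d, 15, k, 9), (23, d, 15, t, 13), (23, k, 9, b, 18), (23, k, 9, d, 15), (23, k, 9, k, 9), (23, k, 9, t, 13), (23, t, 13, b, 18), (23, t, 13, d, 15), (23, t, 13, k, 9), (23, t, 13, t, 13), (6, p, 7, p, 7), (6, p, 7, z, 21), (6, z, 21, p, 7), (6, z, 21, z, 21)}
Filtering on G ≠ G2 leaves {(23, b, 18, d, 15), (23, b, 18, k, 9), (23, b, 18, t, 13), (23, d, 15, b, 18), (23, d, 15, k, 9), (23, d, 15, t, 13), (23, k, 9, b, 18), (23, k, 9, d, 15), (23, k, 9, t, 13), (23, t, 13, b, 18), (23, t, 13, d, 15), (23, t, 13, k, 9), (6, p, 7, z, 21), (6, z, 21, p, 7)}.
π_{C, G2} gives {(23, b), (23, d), (23, k), (23, t), (6, p), (6, z)} (8 duplicate(s) eliminated).

{(23, b), (23, d), (23, k), (23, t), (6, p), (6, z)}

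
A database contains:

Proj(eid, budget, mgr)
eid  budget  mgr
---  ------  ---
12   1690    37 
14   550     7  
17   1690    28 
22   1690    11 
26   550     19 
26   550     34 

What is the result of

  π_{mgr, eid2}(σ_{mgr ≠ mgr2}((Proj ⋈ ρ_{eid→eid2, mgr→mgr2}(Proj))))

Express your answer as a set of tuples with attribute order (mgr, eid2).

ρ[eid→eid2, mgr→mgr2]: schema becomes (eid2, budget, mgr2); tuples unchanged.
Proj ⋈ ρ_{eid→eid2, mgr→mgr2}(Proj) (natural join on budget): {(12, 1690, 37, 12, 37), (12, 1690, 37, 17, 28), (12, 1690, 37, 22, 11), (14, 550, 7, 14, 7), (14, 550, 7, 26, 19), (14, 550, 7, 26, 34), (17, 1690, 28, 12, 37), (17, 1690, 28, 17, 28), (17, 1690, 28, 22, 11), (22, 1690, 11, 12, 37), (22, 1690, 11, 17, 28), (22, 1690, 11, 22, 11), (26, 550, 19, 14, 7), (26, 550, 19, 26, 19), (26, 550, 19, 26, 34), (26, 550, 34, 14, 7), (26, 550, 34, 26, 19), (26, 550, 34, 26, 34)}
Filtering on mgr ≠ mgr2 leaves {(12, 1690, 37, 17, 28), (12, 1690, 37, 22, 11), (14, 550, 7, 26, 19), (14, 550, 7, 26, 34), (17, 1690, 28, 12, 37), (17, 1690, 28, 22, 11), (22, 1690, 11, 12, 37), (22, 1690, 11, 17, 28), (26, 550, 19, 14, 7), (26, 550, 19, 26, 34), (26, 550, 34, 14, 7), (26, 550, 34, 26, 19)}.
π_{mgr, eid2} gives {(11, 12), (11, 17), (19, 14), (19, 26), (28, 12), (28, 22), (34, 14), (34, 26), (37, 17), (37, 22), (7, 26)} (1 duplicate(s) eliminated).

{(11, 12), (11, 17), (19, 14), (19, 26), (28, 12), (28, 22), (34, 14), (34, 26), (37, 17), (37, 22), (7, 26)}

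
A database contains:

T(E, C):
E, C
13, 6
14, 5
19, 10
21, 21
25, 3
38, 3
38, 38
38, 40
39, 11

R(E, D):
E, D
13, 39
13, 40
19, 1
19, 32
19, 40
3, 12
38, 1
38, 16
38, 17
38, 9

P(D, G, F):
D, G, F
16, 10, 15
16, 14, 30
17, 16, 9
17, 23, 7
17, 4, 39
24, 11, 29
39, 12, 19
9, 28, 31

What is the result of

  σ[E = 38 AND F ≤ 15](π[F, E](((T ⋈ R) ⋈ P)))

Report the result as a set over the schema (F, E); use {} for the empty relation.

{(15, 38), (7, 38), (9, 38)}

T ⋈ R (natural join on E): {(13, 6, 39), (13, 6, 40), (19, 10, 1), (19, 10, 32), (19, 10, 40), (38, 3, 1), (38, 3, 16), (38, 3, 17), (38, 3, 9), (38, 38, 1), (38, 38, 16), (38, 38, 17), (38, 38, 9), (38, 40, 1), (38, 40, 16), (38, 40, 17), (38, 40, 9)}
(T ⋈ R) ⋈ P (natural join on D): {(13, 6, 39, 12, 19), (38, 3, 16, 10, 15), (38, 3, 16, 14, 30), (38, 3, 17, 16, 9), (38, 3, 17, 23, 7), (38, 3, 17, 4, 39), (38, 3, 9, 28, 31), (38, 38, 16, 10, 15), (38, 38, 16, 14, 30), (38, 38, 17, 16, 9), (38, 38, 17, 23, 7), (38, 38, 17, 4, 39), (38, 38, 9, 28, 31), (38, 40, 16, 10, 15), (38, 40, 16, 14, 30), (38, 40, 17, 16, 9), (38, 40, 17, 23, 7), (38, 40, 17, 4, 39), (38, 40, 9, 28, 31)}
Keep only column(s) F, E (12 duplicate(s) eliminated): {(15, 38), (19, 13), (30, 38), (31, 38), (39, 38), (7, 38), (9, 38)}
Selection E = 38 AND F ≤ 15: {(15, 38), (7, 38), (9, 38)}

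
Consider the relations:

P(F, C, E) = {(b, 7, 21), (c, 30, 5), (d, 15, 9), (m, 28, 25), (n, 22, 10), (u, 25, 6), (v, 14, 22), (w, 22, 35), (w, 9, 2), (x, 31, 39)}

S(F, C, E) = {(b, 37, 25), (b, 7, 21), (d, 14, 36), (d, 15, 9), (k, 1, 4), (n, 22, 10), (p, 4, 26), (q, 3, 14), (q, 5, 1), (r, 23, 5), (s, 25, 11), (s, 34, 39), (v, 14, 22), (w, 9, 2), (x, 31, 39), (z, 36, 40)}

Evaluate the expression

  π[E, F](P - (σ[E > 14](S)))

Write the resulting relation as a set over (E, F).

σ[E > 14]: keep tuples satisfying E > 14 → {(b, 37, 25), (b, 7, 21), (d, 14, 36), (p, 4, 26), (s, 34, 39), (v, 14, 22), (x, 31, 39), (z, 36, 40)}
Taking the difference: {(c, 30, 5), (d, 15, 9), (m, 28, 25), (n, 22, 10), (u, 25, 6), (w, 22, 35), (w, 9, 2)}
π_{E, F} gives {(10, n), (2, w), (25, m), (35, w), (5, c), (6, u), (9, d)}.

{(10, n), (2, w), (25, m), (35, w), (5, c), (6, u), (9, d)}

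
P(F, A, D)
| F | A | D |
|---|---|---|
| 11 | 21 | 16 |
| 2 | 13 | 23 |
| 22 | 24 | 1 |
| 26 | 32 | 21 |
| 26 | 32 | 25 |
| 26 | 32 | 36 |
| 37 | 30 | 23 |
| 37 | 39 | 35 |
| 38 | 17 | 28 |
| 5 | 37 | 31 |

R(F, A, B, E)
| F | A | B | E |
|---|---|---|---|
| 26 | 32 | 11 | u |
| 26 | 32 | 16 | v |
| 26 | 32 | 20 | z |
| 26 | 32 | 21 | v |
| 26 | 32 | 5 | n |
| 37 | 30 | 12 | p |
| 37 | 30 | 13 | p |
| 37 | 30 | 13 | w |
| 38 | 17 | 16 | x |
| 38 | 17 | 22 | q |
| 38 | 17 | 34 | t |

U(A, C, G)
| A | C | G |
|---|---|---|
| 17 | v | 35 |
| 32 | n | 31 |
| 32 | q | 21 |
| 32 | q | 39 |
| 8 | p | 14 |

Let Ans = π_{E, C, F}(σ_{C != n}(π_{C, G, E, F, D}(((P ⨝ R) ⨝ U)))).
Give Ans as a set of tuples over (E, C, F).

Natural join on F, A: {(26, 32, 21, 11, u), (26, 32, 21, 16, v), (26, 32, 21, 20, z), (26, 32, 21, 21, v), (26, 32, 21, 5, n), (26, 32, 25, 11, u), (26, 32, 25, 16, v), (26, 32, 25, 20, z), (26, 32, 25, 21, v), (26, 32, 25, 5, n), (26, 32, 36, 11, u), (26, 32, 36, 16, v), (26, 32, 36, 20, z), (26, 32, 36, 21, v), (26, 32, 36, 5, n), (37, 30, 23, 12, p), (37, 30, 23, 13, p), (37, 30, 23, 13, w), (38, 17, 28, 16, x), (38, 17, 28, 22, q), (38, 17, 28, 34, t)}
Natural join on A: {(26, 32, 21, 11, u, n, 31), (26, 32, 21, 11, u, q, 21), (26, 32, 21, 11, u, q, 39), (26, 32, 21, 16, v, n, 31), (26, 32, 21, 16, v, q, 21), (26, 32, 21, 16, v, q, 39), (26, 32, 21, 20, z, n, 31), (26, 32, 21, 20, z, q, 21), (26, 32, 21, 20, z, q, 39), (26, 32, 21, 21, v, n, 31), (26, 32, 21, 21, v, q, 21), (26, 32, 21, 21, v, q, 39), (26, 32, 21, 5, n, n, 31), (26, 32, 21, 5, n, q, 21), (26, 32, 21, 5, n, q, 39), (26, 32, 25, 11, u, n, 31), (26, 32, 25, 11, u, q, 21), (26, 32, 25, 11, u, q, 39), (26, 32, 25, 16, v, n, 31), (26, 32, 25, 16, v, q, 21), (26, 32, 25, 16, v, q, 39), (26, 32, 25, 20, z, n, 31), (26, 32, 25, 20, z, q, 21), (26, 32, 25, 20, z, q, 39), (26, 32, 25, 21, v, n, 31), (26, 32, 25, 21, v, q, 21), (26, 32, 25, 21, v, q, 39), (26, 32, 25, 5, n, n, 31), (26, 32, 25, 5, n, q, 21), (26, 32, 25, 5, n, q, 39), (26, 32, 36, 11, u, n, 31), (26, 32, 36, 11, u, q, 21), (26, 32, 36, 11, u, q, 39), (26, 32, 36, 16, v, n, 31), (26, 32, 36, 16, v, q, 21), (26, 32, 36, 16, v, q, 39), (26, 32, 36, 20, z, n, 31), (26, 32, 36, 20, z, q, 21), (26, 32, 36, 20, z, q, 39), (26, 32, 36, 21, v, n, 31), (26, 32, 36, 21, v, q, 21), (26, 32, 36, 21, v, q, 39), (26, 32, 36, 5, n, n, 31), (26, 32, 36, 5, n, q, 21), (26, 32, 36, 5, n, q, 39), (38, 17, 28, 16, x, v, 35), (38, 17, 28, 22, q, v, 35), (38, 17, 28, 34, t, v, 35)}
π[C, G, E, F, D]: project onto (C, G, E, F, D) (9 duplicate(s) eliminated) → {(n, 31, n, 26, 21), (n, 31, n, 26, 25), (n, 31, n, 26, 36), (n, 31, u, 26, 21), (n, 31, u, 26, 25), (n, 31, u, 26, 36), (n, 31, v, 26, 21), (n, 31, v, 26, 25), (n, 31, v, 26, 36), (n, 31, z, 26, 21), (n, 31, z, 26, 25), (n, 31, z, 26, 36), (q, 21, n, 26, 21), (q, 21, n, 26, 25), (q, 21, n, 26, 36), (q, 21, u, 26, 21), (q, 21, u, 26, 25), (q, 21, u, 26, 36), (q, 21, v, 26, 21), (q, 21, v, 26, 25), (q, 21, v, 26, 36), (q, 21, z, 26, 21), (q, 21, z, 26, 25), (q, 21, z, 26, 36), (q, 39, n, 26, 21), (q, 39, n, 26, 25), (q, 39, n, 26, 36), (q, 39, u, 26, 21), (q, 39, u, 26, 25), (q, 39, u, 26, 36), (q, 39, v, 26, 21), (q, 39, v, 26, 25), (q, 39, v, 26, 36), (q, 39, z, 26, 21), (q, 39, z, 26, 25), (q, 39, z, 26, 36), (v, 35, q, 38, 28), (v, 35, t, 38, 28), (v, 35, x, 38, 28)}
σ[C != n]: keep tuples satisfying C != n → {(q, 21, n, 26, 21), (q, 21, n, 26, 25), (q, 21, n, 26, 36), (q, 21, u, 26, 21), (q, 21, u, 26, 25), (q, 21, u, 26, 36), (q, 21, v, 26, 21), (q, 21, v, 26, 25), (q, 21, v, 26, 36), (q, 21, z, 26, 21), (q, 21, z, 26, 25), (q, 21, z, 26, 36), (q, 39, n, 26, 21), (q, 39, n, 26, 25), (q, 39, n, 26, 36), (q, 39, u, 26, 21), (q, 39, u, 26, 25), (q, 39, u, 26, 36), (q, 39, v, 26, 21), (q, 39, v, 26, 25), (q, 39, v, 26, 36), (q, 39, z, 26, 21), (q, 39, z, 26, 25), (q, 39, z, 26, 36), (v, 35, q, 38, 28), (v, 35, t, 38, 28), (v, 35, x, 38, 28)}
π[E, C, F]: project onto (E, C, F) (20 duplicate(s) eliminated) → {(n, q, 26), (q, v, 38), (t, v, 38), (u, q, 26), (v, q, 26), (x, v, 38), (z, q, 26)}

{(n, q, 26), (q, v, 38), (t, v, 38), (u, q, 26), (v, q, 26), (x, v, 38), (z, q, 26)}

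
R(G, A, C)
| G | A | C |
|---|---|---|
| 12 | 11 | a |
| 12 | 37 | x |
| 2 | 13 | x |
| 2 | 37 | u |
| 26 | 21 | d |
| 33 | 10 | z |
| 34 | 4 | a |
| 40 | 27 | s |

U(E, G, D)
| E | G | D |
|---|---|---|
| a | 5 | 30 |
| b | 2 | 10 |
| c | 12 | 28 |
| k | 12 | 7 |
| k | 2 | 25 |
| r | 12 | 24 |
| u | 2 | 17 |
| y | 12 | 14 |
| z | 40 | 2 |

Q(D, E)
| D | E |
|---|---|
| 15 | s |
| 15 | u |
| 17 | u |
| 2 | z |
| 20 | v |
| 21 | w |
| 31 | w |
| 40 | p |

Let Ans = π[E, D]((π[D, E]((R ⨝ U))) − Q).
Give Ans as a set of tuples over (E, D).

{(b, 10), (c, 28), (k, 25), (k, 7), (r, 24), (y, 14)}

Joining R and U on G yields {(12, 11, a, c, 28), (12, 11, a, k, 7), (12, 11, a, r, 24), (12, 11, a, y, 14), (12, 37, x, c, 28), (12, 37, x, k, 7), (12, 37, x, r, 24), (12, 37, x, y, 14), (2, 13, x, b, 10), (2, 13, x, k, 25), (2, 13, x, u, 17), (2, 37, u, b, 10), (2, 37, u, k, 25), (2, 37, u, u, 17), (40, 27, s, z, 2)}.
Projecting to D, E (7 duplicate(s) eliminated): {(10, b), (14, y), (17, u), (2, z), (24, r), (25, k), (28, c), (7, k)}
Difference: {(10, b), (14, y), (17, u), (2, z), (24, r), (25, k), (28, c), (7, k)} with {(15, s), (15, u), (17, u), (2, z), (20, v), (21, w), (31, w), (40, p)} → {(10, b), (14, y), (24, r), (25, k), (28, c), (7, k)}
Projecting to E, D: {(b, 10), (c, 28), (k, 25), (k, 7), (r, 24), (y, 14)}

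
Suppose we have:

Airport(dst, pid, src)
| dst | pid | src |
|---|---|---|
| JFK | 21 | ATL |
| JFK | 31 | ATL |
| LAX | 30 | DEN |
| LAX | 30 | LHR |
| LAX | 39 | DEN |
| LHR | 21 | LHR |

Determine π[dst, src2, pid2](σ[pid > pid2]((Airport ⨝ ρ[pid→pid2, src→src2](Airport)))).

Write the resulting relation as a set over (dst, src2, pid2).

ρ[pid→pid2, src→src2]: schema becomes (dst, pid2, src2); tuples unchanged.
Airport ⋈ ρ[pid→pid2, src→src2](Airport) (natural join on dst): {(JFK, 21, ATL, 21, ATL), (JFK, 21, ATL, 31, ATL), (JFK, 31, ATL, 21, ATL), (JFK, 31, ATL, 31, ATL), (LAX, 30, DEN, 30, DEN), (LAX, 30, DEN, 30, LHR), (LAX, 30, DEN, 39, DEN), (LAX, 30, LHR, 30, DEN), (LAX, 30, LHR, 30, LHR), (LAX, 30, LHR, 39, DEN), (LAX, 39, DEN, 30, DEN), (LAX, 39, DEN, 30, LHR), (LAX, 39, DEN, 39, DEN), (LHR, 21, LHR, 21, LHR)}
Filtering on pid > pid2 leaves {(JFK, 31, ATL, 21, ATL), (LAX, 39, DEN, 30, DEN), (LAX, 39, DEN, 30, LHR)}.
π_{dst, src2, pid2} gives {(JFK, ATL, 21), (LAX, DEN, 30), (LAX, LHR, 30)}.

{(JFK, ATL, 21), (LAX, DEN, 30), (LAX, LHR, 30)}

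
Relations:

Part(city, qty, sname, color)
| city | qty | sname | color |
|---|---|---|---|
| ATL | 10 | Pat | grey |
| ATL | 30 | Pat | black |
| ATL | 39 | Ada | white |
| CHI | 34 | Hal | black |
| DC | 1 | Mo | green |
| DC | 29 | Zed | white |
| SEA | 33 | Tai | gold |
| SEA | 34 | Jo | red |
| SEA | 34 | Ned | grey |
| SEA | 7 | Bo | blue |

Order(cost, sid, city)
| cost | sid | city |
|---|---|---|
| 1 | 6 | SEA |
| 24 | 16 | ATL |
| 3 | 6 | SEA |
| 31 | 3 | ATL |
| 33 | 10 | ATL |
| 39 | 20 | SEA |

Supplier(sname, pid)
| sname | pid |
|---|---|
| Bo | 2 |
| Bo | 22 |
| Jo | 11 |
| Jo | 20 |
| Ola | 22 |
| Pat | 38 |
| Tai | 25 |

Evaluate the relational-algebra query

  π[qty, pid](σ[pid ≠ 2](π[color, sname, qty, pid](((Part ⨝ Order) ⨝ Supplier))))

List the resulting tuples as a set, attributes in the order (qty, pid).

{(10, 38), (30, 38), (33, 25), (34, 11), (34, 20), (7, 22)}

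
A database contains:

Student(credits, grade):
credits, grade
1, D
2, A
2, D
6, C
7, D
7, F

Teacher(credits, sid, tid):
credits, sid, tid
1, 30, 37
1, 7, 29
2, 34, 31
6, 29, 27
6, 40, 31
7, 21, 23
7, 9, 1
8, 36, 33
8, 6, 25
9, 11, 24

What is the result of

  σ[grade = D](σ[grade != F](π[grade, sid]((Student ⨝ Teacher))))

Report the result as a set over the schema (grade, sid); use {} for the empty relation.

{(D, 21), (D, 30), (D, 34), (D, 7), (D, 9)}

Joining Student and Teacher on credits yields {(1, D, 30, 37), (1, D, 7, 29), (2, A, 34, 31), (2, D, 34, 31), (6, C, 29, 27), (6, C, 40, 31), (7, D, 21, 23), (7, D, 9, 1), (7, F, 21, 23), (7, F, 9, 1)}.
Projecting to grade, sid: {(A, 34), (C, 29), (C, 40), (D, 21), (D, 30), (D, 34), (D, 7), (D, 9), (F, 21), (F, 9)}
Apply σ_{grade != F}; surviving tuples: {(A, 34), (C, 29), (C, 40), (D, 21), (D, 30), (D, 34), (D, 7), (D, 9)}
Apply σ_{grade = D}; surviving tuples: {(D, 21), (D, 30), (D, 34), (D, 7), (D, 9)}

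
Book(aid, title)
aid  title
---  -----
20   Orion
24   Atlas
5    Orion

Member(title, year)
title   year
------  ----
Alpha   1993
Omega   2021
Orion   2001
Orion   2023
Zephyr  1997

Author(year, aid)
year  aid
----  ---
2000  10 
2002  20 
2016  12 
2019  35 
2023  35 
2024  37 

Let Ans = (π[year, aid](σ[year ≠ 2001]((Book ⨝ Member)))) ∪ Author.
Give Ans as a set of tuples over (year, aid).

{(2000, 10), (2002, 20), (2016, 12), (2019, 35), (2023, 20), (2023, 35), (2023, 5), (2024, 37)}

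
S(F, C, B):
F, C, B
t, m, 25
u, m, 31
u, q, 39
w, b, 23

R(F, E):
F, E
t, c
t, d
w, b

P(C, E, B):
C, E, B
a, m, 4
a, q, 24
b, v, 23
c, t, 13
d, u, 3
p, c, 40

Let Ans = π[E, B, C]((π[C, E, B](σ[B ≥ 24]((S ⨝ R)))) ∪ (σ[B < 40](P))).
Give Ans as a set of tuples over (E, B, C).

{(c, 25, m), (d, 25, m), (m, 4, a), (q, 24, a), (t, 13, c), (u, 3, d), (v, 23, b)}

Natural join on F: {(t, m, 25, c), (t, m, 25, d), (w, b, 23, b)}
σ[B ≥ 24]: keep tuples satisfying B ≥ 24 → {(t, m, 25, c), (t, m, 25, d)}
Keep only column(s) C, E, B: {(m, c, 25), (m, d, 25)}
σ[B < 40]: keep tuples satisfying B < 40 → {(a, m, 4), (a, q, 24), (b, v, 23), (c, t, 13), (d, u, 3)}
Taking the union: {(a, m, 4), (a, q, 24), (b, v, 23), (c, t, 13), (d, u, 3), (m, c, 25), (m, d, 25)}
Keep only column(s) E, B, C: {(c, 25, m), (d, 25, m), (m, 4, a), (q, 24, a), (t, 13, c), (u, 3, d), (v, 23, b)}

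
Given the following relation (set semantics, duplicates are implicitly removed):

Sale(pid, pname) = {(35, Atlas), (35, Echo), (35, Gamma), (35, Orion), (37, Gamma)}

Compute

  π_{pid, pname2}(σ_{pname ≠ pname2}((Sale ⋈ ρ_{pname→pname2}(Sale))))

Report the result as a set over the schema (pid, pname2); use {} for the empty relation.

ρ[pname→pname2]: schema becomes (pid, pname2); tuples unchanged.
Joining Sale and ρ_{pname→pname2}(Sale) on pid yields {(35, Atlas, Atlas), (35, Atlas, Echo), (35, Atlas, Gamma), (35, Atlas, Orion), (35, Echo, Atlas), (35, Echo, Echo), (35, Echo, Gamma), (35, Echo, Orion), (35, Gamma, Atlas), (35, Gamma, Echo), (35, Gamma, Gamma), (35, Gamma, Orion), (35, Orion, Atlas), (35, Orion, Echo), (35, Orion, Gamma), (35, Orion, Orion), (37, Gamma, Gamma)}.
Apply σ_{pname ≠ pname2}; surviving tuples: {(35, Atlas, Echo), (35, Atlas, Gamma), (35, Atlas, Orion), (35, Echo, Atlas), (35, Echo, Gamma), (35, Echo, Orion), (35, Gamma, Atlas), (35, Gamma, Echo), (35, Gamma, Orion), (35, Orion, Atlas), (35, Orion, Echo), (35, Orion, Gamma)}
Keep only column(s) pid, pname2 (8 duplicate(s) eliminated): {(35, Atlas), (35, Echo), (35, Gamma), (35, Orion)}

{(35, Atlas), (35, Echo), (35, Gamma), (35, Orion)}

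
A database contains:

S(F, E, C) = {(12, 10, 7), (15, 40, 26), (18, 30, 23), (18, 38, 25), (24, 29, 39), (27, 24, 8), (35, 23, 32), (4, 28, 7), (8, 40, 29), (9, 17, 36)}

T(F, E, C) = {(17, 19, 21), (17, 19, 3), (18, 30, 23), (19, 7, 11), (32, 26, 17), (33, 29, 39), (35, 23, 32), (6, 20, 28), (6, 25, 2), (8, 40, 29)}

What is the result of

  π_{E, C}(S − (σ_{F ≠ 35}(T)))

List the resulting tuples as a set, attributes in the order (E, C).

Apply σ_{F ≠ 35}; surviving tuples: {(17, 19, 21), (17, 19, 3), (18, 30, 23), (19, 7, 11), (32, 26, 17), (33, 29, 39), (6, 20, 28), (6, 25, 2), (8, 40, 29)}
Set difference of the two operands is {(12, 10, 7), (15, 40, 26), (18, 38, 25), (24, 29, 39), (27, 24, 8), (35, 23, 32), (4, 28, 7), (9, 17, 36)}.
Keep only column(s) E, C: {(10, 7), (17, 36), (23, 32), (24, 8), (28, 7), (29, 39), (38, 25), (40, 26)}

{(10, 7), (17, 36), (23, 32), (24, 8), (28, 7), (29, 39), (38, 25), (40, 26)}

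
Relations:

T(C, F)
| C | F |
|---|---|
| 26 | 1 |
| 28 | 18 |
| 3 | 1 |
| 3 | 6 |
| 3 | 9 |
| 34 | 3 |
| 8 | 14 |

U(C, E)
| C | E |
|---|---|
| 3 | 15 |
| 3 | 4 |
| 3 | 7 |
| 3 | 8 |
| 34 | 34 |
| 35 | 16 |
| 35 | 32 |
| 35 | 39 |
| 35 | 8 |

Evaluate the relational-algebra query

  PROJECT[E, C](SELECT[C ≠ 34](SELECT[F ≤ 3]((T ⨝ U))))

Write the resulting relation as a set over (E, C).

{(15, 3), (4, 3), (7, 3), (8, 3)}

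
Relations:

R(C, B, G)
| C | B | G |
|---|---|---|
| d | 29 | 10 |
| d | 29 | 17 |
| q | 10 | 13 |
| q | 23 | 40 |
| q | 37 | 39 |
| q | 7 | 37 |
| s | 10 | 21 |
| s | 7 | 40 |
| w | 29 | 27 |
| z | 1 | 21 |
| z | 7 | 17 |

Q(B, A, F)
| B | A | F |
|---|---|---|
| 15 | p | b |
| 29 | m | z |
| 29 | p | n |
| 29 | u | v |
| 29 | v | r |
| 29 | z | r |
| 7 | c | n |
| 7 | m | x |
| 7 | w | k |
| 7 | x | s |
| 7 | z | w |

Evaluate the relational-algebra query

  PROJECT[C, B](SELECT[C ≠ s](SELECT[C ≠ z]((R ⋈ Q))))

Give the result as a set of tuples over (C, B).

{(d, 29), (q, 7), (w, 29)}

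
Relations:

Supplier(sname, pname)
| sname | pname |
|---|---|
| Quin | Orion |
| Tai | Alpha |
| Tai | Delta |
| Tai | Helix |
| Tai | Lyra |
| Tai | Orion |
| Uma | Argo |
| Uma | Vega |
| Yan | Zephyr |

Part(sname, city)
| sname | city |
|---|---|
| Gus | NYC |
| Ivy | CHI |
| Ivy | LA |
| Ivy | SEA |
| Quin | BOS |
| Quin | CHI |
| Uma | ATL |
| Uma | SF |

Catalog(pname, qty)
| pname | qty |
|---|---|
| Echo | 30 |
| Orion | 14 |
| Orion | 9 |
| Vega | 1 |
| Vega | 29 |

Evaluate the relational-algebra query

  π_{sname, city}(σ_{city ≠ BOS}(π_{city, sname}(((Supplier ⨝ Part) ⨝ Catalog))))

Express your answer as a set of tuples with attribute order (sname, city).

{(Quin, CHI), (Uma, ATL), (Uma, SF)}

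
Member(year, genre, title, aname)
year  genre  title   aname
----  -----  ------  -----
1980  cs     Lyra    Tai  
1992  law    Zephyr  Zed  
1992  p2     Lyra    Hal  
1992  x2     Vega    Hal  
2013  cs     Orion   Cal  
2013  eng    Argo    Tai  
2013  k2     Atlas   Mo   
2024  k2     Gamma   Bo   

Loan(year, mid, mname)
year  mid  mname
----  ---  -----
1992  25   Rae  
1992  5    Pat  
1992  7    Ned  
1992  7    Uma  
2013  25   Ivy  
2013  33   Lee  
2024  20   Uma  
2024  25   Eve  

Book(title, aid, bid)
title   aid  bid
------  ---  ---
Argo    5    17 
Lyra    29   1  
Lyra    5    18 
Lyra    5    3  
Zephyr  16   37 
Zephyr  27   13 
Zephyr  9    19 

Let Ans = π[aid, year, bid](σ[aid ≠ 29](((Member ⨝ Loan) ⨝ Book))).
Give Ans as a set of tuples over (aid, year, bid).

{(16, 1992, 37), (27, 1992, 13), (5, 1992, 18), (5, 1992, 3), (5, 2013, 17), (9, 1992, 19)}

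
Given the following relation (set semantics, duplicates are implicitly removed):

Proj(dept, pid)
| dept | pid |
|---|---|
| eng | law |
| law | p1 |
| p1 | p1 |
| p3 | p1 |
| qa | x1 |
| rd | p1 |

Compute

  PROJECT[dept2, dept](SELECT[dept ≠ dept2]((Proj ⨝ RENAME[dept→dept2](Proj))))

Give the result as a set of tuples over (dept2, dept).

{(law, p1), (law, p3), (law, rd), (p1, law), (p1, p3), (p1, rd), (p3, law), (p3, p1), (p3, rd), (rd, law), (rd, p1), (rd, p3)}

ρ[dept→dept2]: schema becomes (dept2, pid); tuples unchanged.
Proj ⋈ RENAME[dept→dept2](Proj) (natural join on pid): {(eng, law, eng), (law, p1, law), (law, p1, p1), (law, p1, p3), (law, p1, rd), (p1, p1, law), (p1, p1, p1), (p1, p1, p3), (p1, p1, rd), (p3, p1, law), (p3, p1, p1), (p3, p1, p3), (p3, p1, rd), (qa, x1, qa), (rd, p1, law), (rd, p1, p1), (rd, p1, p3), (rd, p1, rd)}
Apply σ_{dept ≠ dept2}; surviving tuples: {(law, p1, p1), (law, p1, p3), (law, p1, rd), (p1, p1, law), (p1, p1, p3), (p1, p1, rd), (p3, p1, law), (p3, p1, p1), (p3, p1, rd), (rd, p1, law), (rd, p1, p1), (rd, p1, p3)}
Keep only column(s) dept2, dept: {(law, p1), (law, p3), (law, rd), (p1, law), (p1, p3), (p1, rd), (p3, law), (p3, p1), (p3, rd), (rd, law), (rd, p1), (rd, p3)}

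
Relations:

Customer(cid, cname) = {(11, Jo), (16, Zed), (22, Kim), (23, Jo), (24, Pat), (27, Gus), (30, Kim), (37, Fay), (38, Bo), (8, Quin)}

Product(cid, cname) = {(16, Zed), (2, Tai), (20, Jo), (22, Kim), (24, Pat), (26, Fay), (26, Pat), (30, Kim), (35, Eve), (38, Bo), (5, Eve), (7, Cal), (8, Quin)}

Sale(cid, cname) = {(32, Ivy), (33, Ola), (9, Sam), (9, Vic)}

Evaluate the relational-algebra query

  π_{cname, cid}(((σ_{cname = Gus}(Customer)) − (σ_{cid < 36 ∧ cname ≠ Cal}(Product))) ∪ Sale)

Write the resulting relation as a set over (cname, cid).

Apply σ_{cname = Gus}; surviving tuples: {(27, Gus)}
Apply σ_{cid < 36 ∧ cname ≠ Cal}; surviving tuples: {(16, Zed), (2, Tai), (20, Jo), (22, Kim), (24, Pat), (26, Fay), (26, Pat), (30, Kim), (35, Eve), (5, Eve), (8, Quin)}
Taking the difference: {(27, Gus)}
Taking the union: {(27, Gus), (32, Ivy), (33, Ola), (9, Sam), (9, Vic)}
π_{cname, cid} gives {(Gus, 27), (Ivy, 32), (Ola, 33), (Sam, 9), (Vic, 9)}.

{(Gus, 27), (Ivy, 32), (Ola, 33), (Sam, 9), (Vic, 9)}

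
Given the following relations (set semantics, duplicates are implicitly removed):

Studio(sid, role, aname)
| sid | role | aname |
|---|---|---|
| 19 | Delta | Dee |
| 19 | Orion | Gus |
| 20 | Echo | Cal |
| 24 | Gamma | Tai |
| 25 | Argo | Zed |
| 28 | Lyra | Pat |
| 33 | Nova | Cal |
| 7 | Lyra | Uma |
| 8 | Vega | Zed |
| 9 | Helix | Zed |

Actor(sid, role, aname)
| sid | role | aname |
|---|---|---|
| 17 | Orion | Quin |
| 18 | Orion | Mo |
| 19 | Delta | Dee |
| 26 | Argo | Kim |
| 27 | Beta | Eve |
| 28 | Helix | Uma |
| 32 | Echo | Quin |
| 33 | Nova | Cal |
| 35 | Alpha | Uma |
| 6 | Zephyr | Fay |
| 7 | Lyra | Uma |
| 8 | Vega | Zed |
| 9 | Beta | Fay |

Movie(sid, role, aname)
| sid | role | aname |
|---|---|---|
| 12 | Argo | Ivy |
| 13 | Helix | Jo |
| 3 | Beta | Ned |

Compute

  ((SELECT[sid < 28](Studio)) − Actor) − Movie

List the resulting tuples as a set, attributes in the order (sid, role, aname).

Apply σ_{sid < 28}; surviving tuples: {(19, Delta, Dee), (19, Orion, Gus), (20, Echo, Cal), (24, Gamma, Tai), (25, Argo, Zed), (7, Lyra, Uma), (8, Vega, Zed), (9, Helix, Zed)}
Taking the difference: {(19, Orion, Gus), (20, Echo, Cal), (24, Gamma, Tai), (25, Argo, Zed), (9, Helix, Zed)}
Taking the difference: {(19, Orion, Gus), (20, Echo, Cal), (24, Gamma, Tai), (25, Argo, Zed), (9, Helix, Zed)}

{(19, Orion, Gus), (20, Echo, Cal), (24, Gamma, Tai), (25, Argo, Zed), (9, Helix, Zed)}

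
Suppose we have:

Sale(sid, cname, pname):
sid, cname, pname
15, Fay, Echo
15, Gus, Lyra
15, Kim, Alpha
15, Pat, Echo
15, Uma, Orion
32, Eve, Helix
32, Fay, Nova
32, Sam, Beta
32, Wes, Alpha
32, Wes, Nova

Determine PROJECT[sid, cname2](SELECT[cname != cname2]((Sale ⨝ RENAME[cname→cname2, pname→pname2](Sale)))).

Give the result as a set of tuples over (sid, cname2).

{(15, Fay), (15, Gus), (15, Kim), (15, Pat), (15, Uma), (32, Eve), (32, Fay), (32, Sam), (32, Wes)}

ρ[cname→cname2, pname→pname2]: schema becomes (sid, cname2, pname2); tuples unchanged.
Joining Sale and RENAME[cname→cname2, pname→pname2](Sale) on sid yields {(15, Fay, Echo, Fay, Echo), (15, Fay, Echo, Gus, Lyra), (15, Fay, Echo, Kim, Alpha), (15, Fay, Echo, Pat, Echo), (15, Fay, Echo, Uma, Orion), (15, Gus, Lyra, Fay, Echo), (15, Gus, Lyra, Gus, Lyra), (15, Gus, Lyra, Kim, Alpha), (15, Gus, Lyra, Pat, Echo), (15, Gus, Lyra, Uma, Orion), (15, Kim, Alpha, Fay, Echo), (15, Kim, Alpha, Gus, Lyra), (15, Kim, Alpha, Kim, Alpha), (15, Kim, Alpha, Pat, Echo), (15, Kim, Alpha, Uma, Orion), (15, Pat, Echo, Fay, Echo), (15, Pat, Echo, Gus, Lyra), (15, Pat, Echo, Kim, Alpha), (15, Pat, Echo, Pat, Echo), (15, Pat, Echo, Uma, Orion), (15, Uma, Orion, Fay, Echo), (15, Uma, Orion, Gus, Lyra), (15, Uma, Orion, Kim, Alpha), (15, Uma, Orion, Pat, Echo), (15, Uma, Orion, Uma, Orion), (32, Eve, Helix, Eve, Helix), (32, Eve, Helix, Fay, Nova), (32, Eve, Helix, Sam, Beta), (32, Eve, Helix, Wes, Alpha), (32, Eve, Helix, Wes, Nova), (32, Fay, Nova, Eve, Helix), (32, Fay, Nova, Fay, Nova), (32, Fay, Nova, Sam, Beta), (32, Fay, Nova, Wes, Alpha), (32, Fay, Nova, Wes, Nova), (32, Sam, Beta, Eve, Helix), (32, Sam, Beta, Fay, Nova), (32, Sam, Beta, Sam, Beta), (32, Sam, Beta, Wes, Alpha), (32, Sam, Beta, Wes, Nova), (32, Wes, Alpha, Eve, Helix), (32, Wes, Alpha, Fay, Nova), (32, Wes, Alpha, Sam, Beta), (32, Wes, Alpha, Wes, Alpha), (32, Wes, Alpha, Wes, Nova), (32, Wes, Nova, Eve, Helix), (32, Wes, Nova, Fay, Nova), (32, Wes, Nova, Sam, Beta), (32, Wes, Nova, Wes, Alpha), (32, Wes, Nova, Wes, Nova)}.
Selection cname != cname2: {(15, Fay, Echo, Gus, Lyra), (15, Fay, Echo, Kim, Alpha), (15, Fay, Echo, Pat, Echo), (15, Fay, Echo, Uma, Orion), (15, Gus, Lyra, Fay, Echo), (15, Gus, Lyra, Kim, Alpha), (15, Gus, Lyra, Pat, Echo), (15, Gus, Lyra, Uma, Orion), (15, Kim, Alpha, Fay, Echo), (15, Kim, Alpha, Gus, Lyra), (15, Kim, Alpha, Pat, Echo), (15, Kim, Alpha, Uma, Orion), (15, Pat, Echo, Fay, Echo), (15, Pat, Echo, Gus, Lyra), (15, Pat, Echo, Kim, Alpha), (15, Pat, Echo, Uma, Orion), (15, Uma, Orion, Fay, Echo), (15, Uma, Orion, Gus, Lyra), (15, Uma, Orion, Kim, Alpha), (15, Uma, Orion, Pat, Echo), (32, Eve, Helix, Fay, Nova), (32, Eve, Helix, Sam, Beta), (32, Eve, Helix, Wes, Alpha), (32, Eve, Helix, Wes, Nova), (32, Fay, Nova, Eve, Helix), (32, Fay, Nova, Sam, Beta), (32, Fay, Nova, Wes, Alpha), (32, Fay, Nova, Wes, Nova), (32, Sam, Beta, Eve, Helix), (32, Sam, Beta, Fay, Nova), (32, Sam, Beta, Wes, Alpha), (32, Sam, Beta, Wes, Nova), (32, Wes, Alpha, Eve, Helix), (32, Wes, Alpha, Fay, Nova), (32, Wes, Alpha, Sam, Beta), (32, Wes, Nova, Eve, Helix), (32, Wes, Nova, Fay, Nova), (32, Wes, Nova, Sam, Beta)}
Keep only column(s) sid, cname2 (29 duplicate(s) eliminated): {(15, Fay), (15, Gus), (15, Kim), (15, Pat), (15, Uma), (32, Eve), (32, Fay), (32, Sam), (32, Wes)}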